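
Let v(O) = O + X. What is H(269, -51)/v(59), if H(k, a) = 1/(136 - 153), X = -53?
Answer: -1/102 ≈ -0.0098039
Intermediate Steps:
H(k, a) = -1/17 (H(k, a) = 1/(-17) = -1/17)
v(O) = -53 + O (v(O) = O - 53 = -53 + O)
H(269, -51)/v(59) = -1/(17*(-53 + 59)) = -1/17/6 = -1/17*⅙ = -1/102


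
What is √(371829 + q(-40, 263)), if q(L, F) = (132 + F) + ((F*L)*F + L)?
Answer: 12*I*√16629 ≈ 1547.4*I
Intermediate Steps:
q(L, F) = 132 + F + L + L*F² (q(L, F) = (132 + F) + (L*F² + L) = (132 + F) + (L + L*F²) = 132 + F + L + L*F²)
√(371829 + q(-40, 263)) = √(371829 + (132 + 263 - 40 - 40*263²)) = √(371829 + (132 + 263 - 40 - 40*69169)) = √(371829 + (132 + 263 - 40 - 2766760)) = √(371829 - 2766405) = √(-2394576) = 12*I*√16629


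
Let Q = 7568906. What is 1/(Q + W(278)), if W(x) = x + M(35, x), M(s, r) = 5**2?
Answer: 1/7569209 ≈ 1.3211e-7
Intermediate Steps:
M(s, r) = 25
W(x) = 25 + x (W(x) = x + 25 = 25 + x)
1/(Q + W(278)) = 1/(7568906 + (25 + 278)) = 1/(7568906 + 303) = 1/7569209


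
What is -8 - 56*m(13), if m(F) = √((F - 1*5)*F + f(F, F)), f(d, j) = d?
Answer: -8 - 168*√13 ≈ -613.73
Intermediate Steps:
m(F) = √(F + F*(-5 + F)) (m(F) = √((F - 1*5)*F + F) = √((F - 5)*F + F) = √((-5 + F)*F + F) = √(F*(-5 + F) + F) = √(F + F*(-5 + F)))
-8 - 56*m(13) = -8 - 56*√13*√(-4 + 13) = -8 - 56*3*√13 = -8 - 168*√13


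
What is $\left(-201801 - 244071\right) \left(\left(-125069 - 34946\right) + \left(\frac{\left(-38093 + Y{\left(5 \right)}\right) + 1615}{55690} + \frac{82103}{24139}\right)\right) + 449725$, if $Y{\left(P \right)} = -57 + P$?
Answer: $\frac{9590973151390005775}{134430091} \approx 7.1345 \cdot 10^{10}$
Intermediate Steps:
$\left(-201801 - 244071\right) \left(\left(-125069 - 34946\right) + \left(\frac{\left(-38093 + Y{\left(5 \right)}\right) + 1615}{55690} + \frac{82103}{24139}\right)\right) + 449725 = \left(-201801 - 244071\right) \left(\left(-125069 - 34946\right) + \left(\frac{\left(-38093 + \left(-57 + 5\right)\right) + 1615}{55690} + \frac{82103}{24139}\right)\right) + 449725 = - 445872 \left(-160015 + \left(\left(\left(-38093 - 52\right) + 1615\right) \frac{1}{55690} + 82103 \cdot \frac{1}{24139}\right)\right) + 449725 = - 445872 \left(-160015 + \left(\left(-38145 + 1615\right) \frac{1}{55690} + \frac{82103}{24139}\right)\right) + 449725 = - 445872 \left(-160015 + \left(\left(-36530\right) \frac{1}{55690} + \frac{82103}{24139}\right)\right) + 449725 = - 445872 \left(-160015 + \left(- \frac{3653}{5569} + \frac{82103}{24139}\right)\right) + 449725 = - 445872 \left(-160015 + \frac{369051840}{134430091}\right) + 449725 = \left(-445872\right) \left(- \frac{21510461959525}{134430091}\right) + 449725 = \frac{9590912694817330800}{134430091} + 449725 = \frac{9590973151390005775}{134430091}$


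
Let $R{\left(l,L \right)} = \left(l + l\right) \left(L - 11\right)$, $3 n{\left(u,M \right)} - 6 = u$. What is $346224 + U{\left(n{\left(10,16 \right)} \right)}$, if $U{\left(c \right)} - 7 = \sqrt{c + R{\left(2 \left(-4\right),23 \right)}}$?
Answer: $346231 + \frac{4 i \sqrt{105}}{3} \approx 3.4623 \cdot 10^{5} + 13.663 i$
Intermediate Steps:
$n{\left(u,M \right)} = 2 + \frac{u}{3}$
$R{\left(l,L \right)} = 2 l \left(-11 + L\right)$
$U{\left(c \right)} = 7 + \sqrt{-192 + c}$ ($U{\left(c \right)} = 7 + \sqrt{c + 2 \cdot 2 \left(-4\right) \left(-11 + 23\right)} = 7 + \sqrt{c + 2 \left(-8\right) 12} = 7 + \sqrt{c - 192} = 7 + \sqrt{-192 + c}$)
$346224 + U{\left(n{\left(10,16 \right)} \right)} = 346224 + \left(7 + \sqrt{-192 + \left(2 + \frac{1}{3} \cdot 10\right)}\right) = 346224 + \left(7 + \sqrt{-192 + \left(2 + \frac{10}{3}\right)}\right) = 346224 + \left(7 + \sqrt{-192 + \frac{16}{3}}\right) = 346224 + \left(7 + \sqrt{- \frac{560}{3}}\right) = 346224 + \left(7 + \frac{4 i \sqrt{105}}{3}\right) = 346231 + \frac{4 i \sqrt{105}}{3}$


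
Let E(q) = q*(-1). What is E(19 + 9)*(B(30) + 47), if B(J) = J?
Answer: -2156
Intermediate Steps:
E(q) = -q
E(19 + 9)*(B(30) + 47) = (-(19 + 9))*(30 + 47) = -1*28*77 = -28*77 = -2156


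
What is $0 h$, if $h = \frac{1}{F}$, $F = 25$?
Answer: $0$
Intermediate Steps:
$h = \frac{1}{25} \approx 0.04$
$0 h = 0 \cdot \frac{1}{25} = 0$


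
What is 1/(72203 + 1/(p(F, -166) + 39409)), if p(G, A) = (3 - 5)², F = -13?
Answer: 39413/2845736840 ≈ 1.3850e-5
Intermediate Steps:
p(G, A) = 4 (p(G, A) = (-2)² = 4)
1/(72203 + 1/(p(F, -166) + 39409)) = 1/(72203 + 1/(4 + 39409)) = 1/(72203 + 1/39413) = 1/(2845736840/39413) = 39413/2845736840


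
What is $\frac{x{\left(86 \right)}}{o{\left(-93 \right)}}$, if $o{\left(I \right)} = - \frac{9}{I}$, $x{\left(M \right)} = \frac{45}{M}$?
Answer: $\frac{465}{86} \approx 5.407$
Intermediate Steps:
$\frac{x{\left(86 \right)}}{o{\left(-93 \right)}} = \frac{45 \cdot \frac{1}{86}}{\left(-9\right) \frac{1}{-93}} = \frac{45 \cdot \frac{1}{86}}{\left(-9\right) \left(- \frac{1}{93}\right)} = \frac{45}{86 \cdot \frac{3}{31}} = \frac{45}{86} \cdot \frac{31}{3} = \frac{465}{86}$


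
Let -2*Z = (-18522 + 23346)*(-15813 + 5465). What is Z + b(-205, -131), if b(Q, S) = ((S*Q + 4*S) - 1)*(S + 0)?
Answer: 21510146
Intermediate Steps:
Z = 24959376 (Z = -(-18522 + 23346)*(-15813 + 5465)/2 = -2412*(-10348) = -½*(-49918752) = 24959376)
b(Q, S) = S*(-1 + 4*S + Q*S) (b(Q, S) = ((Q*S + 4*S) - 1)*S = ((4*S + Q*S) - 1)*S = (-1 + 4*S + Q*S)*S = S*(-1 + 4*S + Q*S))
Z + b(-205, -131) = 24959376 - 131*(-1 + 4*(-131) - 205*(-131)) = 24959376 - 131*(-1 - 524 + 26855) = 24959376 - 131*26330 = 24959376 - 3449230 = 21510146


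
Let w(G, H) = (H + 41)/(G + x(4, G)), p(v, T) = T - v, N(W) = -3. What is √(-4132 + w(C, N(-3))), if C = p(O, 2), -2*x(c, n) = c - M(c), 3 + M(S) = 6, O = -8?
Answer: 4*I*√258 ≈ 64.25*I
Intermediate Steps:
M(S) = 3 (M(S) = -3 + 6 = 3)
x(c, n) = 3/2 - c/2 (x(c, n) = -(c - 1*3)/2 = -(c - 3)/2 = -(-3 + c)/2 = 3/2 - c/2)
C = 10 (C = 2 - 1*(-8) = 2 + 8 = 10)
w(G, H) = (41 + H)/(-½ + G) (w(G, H) = (H + 41)/(G + (3/2 - ½*4)) = (41 + H)/(G + (3/2 - 2)) = (41 + H)/(G - ½) = (41 + H)/(-½ + G))
√(-4132 + w(C, N(-3))) = √(-4132 + 2*(41 - 3)/(-1 + 2*10)) = √(-4132 + 2*38/(-1 + 20)) = √(-4132 + 2*38/19) = √(-4132 + 2*(1/19)*38) = √(-4132 + 4) = √(-4128) = 4*I*√258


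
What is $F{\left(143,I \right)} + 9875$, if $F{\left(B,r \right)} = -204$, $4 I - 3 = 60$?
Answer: $9671$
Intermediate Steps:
$I = \frac{63}{4}$ ($I = \frac{3}{4} + \frac{1}{4} \cdot 60 = \frac{3}{4} + 15 = \frac{63}{4} \approx 15.75$)
$F{\left(143,I \right)} + 9875 = -204 + 9875 = 9671$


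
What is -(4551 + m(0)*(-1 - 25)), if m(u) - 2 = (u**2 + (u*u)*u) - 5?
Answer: -4629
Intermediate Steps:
m(u) = -3 + u**2 + u**3 (m(u) = 2 + ((u**2 + (u*u)*u) - 5) = 2 + ((u**2 + u**2*u) - 5) = 2 + ((u**2 + u**3) - 5) = 2 + (-5 + u**2 + u**3) = -3 + u**2 + u**3)
-(4551 + m(0)*(-1 - 25)) = -(4551 + (-3 + 0**2 + 0**3)*(-1 - 25)) = -(4551 + (-3 + 0 + 0)*(-26)) = -(4551 - 3*(-26)) = -(4551 + 78) = -1*4629 = -4629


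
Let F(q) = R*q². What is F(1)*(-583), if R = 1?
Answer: -583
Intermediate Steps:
F(q) = q² (F(q) = 1*q² = q²)
F(1)*(-583) = 1²*(-583) = 1*(-583) = -583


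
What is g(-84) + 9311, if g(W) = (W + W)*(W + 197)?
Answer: -9673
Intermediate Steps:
g(W) = 2*W*(197 + W) (g(W) = (2*W)*(197 + W) = 2*W*(197 + W))
g(-84) + 9311 = 2*(-84)*(197 - 84) + 9311 = 2*(-84)*113 + 9311 = -18984 + 9311 = -9673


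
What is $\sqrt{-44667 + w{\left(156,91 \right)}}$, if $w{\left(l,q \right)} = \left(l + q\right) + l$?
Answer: $2 i \sqrt{11066} \approx 210.39 i$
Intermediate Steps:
$w{\left(l,q \right)} = q + 2 l$
$\sqrt{-44667 + w{\left(156,91 \right)}} = \sqrt{-44667 + \left(91 + 2 \cdot 156\right)} = \sqrt{-44667 + \left(91 + 312\right)} = \sqrt{-44667 + 403} = \sqrt{-44264} = 2 i \sqrt{11066}$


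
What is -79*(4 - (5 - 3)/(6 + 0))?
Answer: -869/3 ≈ -289.67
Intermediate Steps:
-79*(4 - (5 - 3)/(6 + 0)) = -79*(4 - 2/6) = -79*(4 - 1*⅓) = -79*(4 - ⅓) = -79*11/3 = -869/3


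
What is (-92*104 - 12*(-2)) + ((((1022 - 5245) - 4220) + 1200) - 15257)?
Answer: -32044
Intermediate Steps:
(-92*104 - 12*(-2)) + ((((1022 - 5245) - 4220) + 1200) - 15257) = (-9568 + 24) + (((-4223 - 4220) + 1200) - 15257) = -9544 + ((-8443 + 1200) - 15257) = -9544 + (-7243 - 15257) = -9544 - 22500 = -32044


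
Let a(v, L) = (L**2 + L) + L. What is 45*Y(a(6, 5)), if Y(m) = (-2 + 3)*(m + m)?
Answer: 3150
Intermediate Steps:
a(v, L) = L**2 + 2*L (a(v, L) = (L + L**2) + L = L**2 + 2*L)
Y(m) = 2*m (Y(m) = 1*(2*m) = 2*m)
45*Y(a(6, 5)) = 45*(2*(5*(2 + 5))) = 45*(2*(5*7)) = 45*(2*35) = 45*70 = 3150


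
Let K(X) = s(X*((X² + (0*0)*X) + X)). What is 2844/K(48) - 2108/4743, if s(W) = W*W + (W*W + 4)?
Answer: -25491007237/57354780681 ≈ -0.44444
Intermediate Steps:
s(W) = 4 + 2*W² (s(W) = W² + (W² + 4) = W² + (4 + W²) = 4 + 2*W²)
K(X) = 4 + 2*X²*(X + X²)² (K(X) = 4 + 2*(X*((X² + (0*0)*X) + X))² = 4 + 2*(X*((X² + 0*X) + X))² = 4 + 2*(X*((X² + 0) + X))² = 4 + 2*(X*(X² + X))² = 4 + 2*(X*(X + X²))² = 4 + 2*(X²*(X + X²)²) = 4 + 2*X²*(X + X²)²)
2844/K(48) - 2108/4743 = 2844/(4 + 2*48⁴*(1 + 48)²) - 2108/4743 = 2844/(4 + 2*5308416*49²) - 2108*1/4743 = 2844/(4 + 2*5308416*2401) - 4/9 = 2844/(4 + 25491013632) - 4/9 = 2844/25491013636 - 4/9 = 2844*(1/25491013636) - 4/9 = 711/6372753409 - 4/9 = -25491007237/57354780681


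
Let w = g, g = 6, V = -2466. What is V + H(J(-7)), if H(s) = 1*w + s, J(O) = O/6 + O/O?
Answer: -14761/6 ≈ -2460.2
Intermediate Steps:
J(O) = 1 + O/6 (J(O) = O*(⅙) + 1 = O/6 + 1 = 1 + O/6)
w = 6
H(s) = 6 + s (H(s) = 1*6 + s = 6 + s)
V + H(J(-7)) = -2466 + (6 + (1 + (⅙)*(-7))) = -2466 + (6 + (1 - 7/6)) = -2466 + (6 - ⅙) = -2466 + 35/6 = -14761/6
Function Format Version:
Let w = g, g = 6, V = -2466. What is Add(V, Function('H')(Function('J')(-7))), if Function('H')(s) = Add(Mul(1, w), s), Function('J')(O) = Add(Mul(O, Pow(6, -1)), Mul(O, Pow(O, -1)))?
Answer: Rational(-14761, 6) ≈ -2460.2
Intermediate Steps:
Function('J')(O) = Add(1, Mul(Rational(1, 6), O)) (Function('J')(O) = Add(Mul(O, Rational(1, 6)), 1) = Add(Mul(Rational(1, 6), O), 1) = Add(1, Mul(Rational(1, 6), O)))
w = 6
Function('H')(s) = Add(6, s) (Function('H')(s) = Add(Mul(1, 6), s) = Add(6, s))
Add(V, Function('H')(Function('J')(-7))) = Add(-2466, Add(6, Add(1, Mul(Rational(1, 6), -7)))) = Add(-2466, Add(6, Add(1, Rational(-7, 6)))) = Add(-2466, Add(6, Rational(-1, 6))) = Add(-2466, Rational(35, 6)) = Rational(-14761, 6)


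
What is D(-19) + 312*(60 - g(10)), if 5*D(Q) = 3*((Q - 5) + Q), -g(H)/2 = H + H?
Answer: 155871/5 ≈ 31174.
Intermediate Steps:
g(H) = -4*H (g(H) = -2*(H + H) = -4*H)
D(Q) = -3 + 6*Q/5 (D(Q) = (3*((Q - 5) + Q))/5 = (3*((-5 + Q) + Q))/5 = (3*(-5 + 2*Q))/5 = (-15 + 6*Q)/5 = -3 + 6*Q/5)
D(-19) + 312*(60 - g(10)) = (-3 + (6/5)*(-19)) + 312*(60 - (-4)*10) = (-3 - 114/5) + 312*(60 - 1*(-40)) = -129/5 + 312*(60 + 40) = -129/5 + 312*100 = -129/5 + 31200 = 155871/5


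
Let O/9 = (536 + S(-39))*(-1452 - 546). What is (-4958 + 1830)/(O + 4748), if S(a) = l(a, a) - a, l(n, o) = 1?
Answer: 782/2588221 ≈ 0.00030214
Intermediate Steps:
S(a) = 1 - a
O = -10357632 (O = 9*((536 + (1 - 1*(-39)))*(-1452 - 546)) = 9*((536 + (1 + 39))*(-1998)) = 9*((536 + 40)*(-1998)) = 9*(576*(-1998)) = 9*(-1150848) = -10357632)
(-4958 + 1830)/(O + 4748) = (-4958 + 1830)/(-10357632 + 4748) = -3128/(-10352884) = -3128*(-1/10352884) = 782/2588221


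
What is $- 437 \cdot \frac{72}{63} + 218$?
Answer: $- \frac{1970}{7} \approx -281.43$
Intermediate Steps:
$- 437 \cdot \frac{72}{63} + 218 = - 437 \cdot 72 \cdot \frac{1}{63} + 218 = \left(-437\right) \frac{8}{7} + 218 = - \frac{3496}{7} + 218 = - \frac{1970}{7}$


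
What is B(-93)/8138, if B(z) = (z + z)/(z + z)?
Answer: 1/8138 ≈ 0.00012288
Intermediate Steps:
B(z) = 1 (B(z) = (2*z)/((2*z)) = (2*z)*(1/(2*z)) = 1)
B(-93)/8138 = 1/8138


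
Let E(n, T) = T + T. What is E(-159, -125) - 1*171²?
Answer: -29491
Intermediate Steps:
E(n, T) = 2*T
E(-159, -125) - 1*171² = 2*(-125) - 1*171² = -250 - 1*29241 = -250 - 29241 = -29491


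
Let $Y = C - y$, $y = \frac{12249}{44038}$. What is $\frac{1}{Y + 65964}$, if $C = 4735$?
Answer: $\frac{44038}{3113430313} \approx 1.4145 \cdot 10^{-5}$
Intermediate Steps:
$y = \frac{12249}{44038}$ ($y = 12249 \cdot \frac{1}{44038} = \frac{12249}{44038} \approx 0.27815$)
$Y = \frac{208507681}{44038}$ ($Y = 4735 - \frac{12249}{44038} = \frac{208507681}{44038} \approx 4734.7$)
$\frac{1}{Y + 65964} = \frac{1}{\frac{208507681}{44038} + 65964} = \frac{1}{\frac{3113430313}{44038}} = \frac{44038}{3113430313}$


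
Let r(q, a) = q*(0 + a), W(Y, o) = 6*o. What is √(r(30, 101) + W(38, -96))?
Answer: √2454 ≈ 49.538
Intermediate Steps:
r(q, a) = a*q (r(q, a) = q*a = a*q)
√(r(30, 101) + W(38, -96)) = √(101*30 + 6*(-96)) = √(3030 - 576) = √2454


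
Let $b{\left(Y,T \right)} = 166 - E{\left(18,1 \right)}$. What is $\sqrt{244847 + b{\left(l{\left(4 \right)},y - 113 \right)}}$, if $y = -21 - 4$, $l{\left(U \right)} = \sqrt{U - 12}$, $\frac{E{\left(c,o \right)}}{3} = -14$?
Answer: $31 \sqrt{255} \approx 495.03$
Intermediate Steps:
$E{\left(c,o \right)} = -42$ ($E{\left(c,o \right)} = 3 \left(-14\right) = -42$)
$l{\left(U \right)} = \sqrt{-12 + U}$
$y = -25$ ($y = -21 - 4 = -25$)
$b{\left(Y,T \right)} = 208$ ($b{\left(Y,T \right)} = 166 - -42 = 166 + 42 = 208$)
$\sqrt{244847 + b{\left(l{\left(4 \right)},y - 113 \right)}} = \sqrt{244847 + 208} = \sqrt{245055} = 31 \sqrt{255}$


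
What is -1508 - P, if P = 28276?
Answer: -29784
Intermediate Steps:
-1508 - P = -1508 - 1*28276 = -1508 - 28276 = -29784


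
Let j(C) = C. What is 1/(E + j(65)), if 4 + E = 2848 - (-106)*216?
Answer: 1/25805 ≈ 3.8752e-5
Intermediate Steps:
E = 25740 (E = -4 + (2848 - (-106)*216) = -4 + (2848 - 1*(-22896)) = -4 + (2848 + 22896) = -4 + 25744 = 25740)
1/(E + j(65)) = 1/(25740 + 65) = 1/25805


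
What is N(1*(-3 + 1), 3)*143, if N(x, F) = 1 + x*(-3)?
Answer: 1001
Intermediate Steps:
N(x, F) = 1 - 3*x
N(1*(-3 + 1), 3)*143 = (1 - 3*(-3 + 1))*143 = (1 - 3*(-2))*143 = (1 + 6)*143 = 7*143 = 1001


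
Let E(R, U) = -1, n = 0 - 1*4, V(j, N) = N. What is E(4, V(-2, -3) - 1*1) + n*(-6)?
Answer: 23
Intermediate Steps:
n = -4 (n = 0 - 4 = -4)
E(4, V(-2, -3) - 1*1) + n*(-6) = -1 - 4*(-6) = -1 + 24 = 23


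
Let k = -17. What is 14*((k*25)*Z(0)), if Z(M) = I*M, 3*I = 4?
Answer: 0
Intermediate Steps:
I = 4/3 (I = (1/3)*4 = 4/3 ≈ 1.3333)
Z(M) = 4*M/3
14*((k*25)*Z(0)) = 14*((-17*25)*((4/3)*0)) = 14*(-425*0) = 14*0 = 0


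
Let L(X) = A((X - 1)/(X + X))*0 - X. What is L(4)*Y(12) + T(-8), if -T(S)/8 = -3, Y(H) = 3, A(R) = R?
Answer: 12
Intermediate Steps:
T(S) = 24 (T(S) = -8*(-3) = 24)
L(X) = -X (L(X) = ((X - 1)/(X + X))*0 - X = ((-1 + X)/((2*X)))*0 - X = ((-1 + X)*(1/(2*X)))*0 - X = ((-1 + X)/(2*X))*0 - X = 0 - X = -X)
L(4)*Y(12) + T(-8) = -1*4*3 + 24 = -4*3 + 24 = -12 + 24 = 12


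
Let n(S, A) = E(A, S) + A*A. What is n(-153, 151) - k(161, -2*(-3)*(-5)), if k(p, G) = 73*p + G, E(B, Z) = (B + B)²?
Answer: 102282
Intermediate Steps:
E(B, Z) = 4*B² (E(B, Z) = (2*B)² = 4*B²)
k(p, G) = G + 73*p
n(S, A) = 5*A² (n(S, A) = 4*A² + A*A = 4*A² + A² = 5*A²)
n(-153, 151) - k(161, -2*(-3)*(-5)) = 5*151² - (-2*(-3)*(-5) + 73*161) = 5*22801 - (6*(-5) + 11753) = 114005 - (-30 + 11753) = 114005 - 1*11723 = 114005 - 11723 = 102282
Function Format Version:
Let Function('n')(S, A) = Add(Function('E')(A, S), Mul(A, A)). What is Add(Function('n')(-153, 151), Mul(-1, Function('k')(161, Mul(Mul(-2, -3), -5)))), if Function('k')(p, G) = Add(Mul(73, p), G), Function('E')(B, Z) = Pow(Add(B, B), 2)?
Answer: 102282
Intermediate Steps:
Function('E')(B, Z) = Mul(4, Pow(B, 2)) (Function('E')(B, Z) = Pow(Mul(2, B), 2) = Mul(4, Pow(B, 2)))
Function('k')(p, G) = Add(G, Mul(73, p))
Function('n')(S, A) = Mul(5, Pow(A, 2)) (Function('n')(S, A) = Add(Mul(4, Pow(A, 2)), Mul(A, A)) = Add(Mul(4, Pow(A, 2)), Pow(A, 2)) = Mul(5, Pow(A, 2)))
Add(Function('n')(-153, 151), Mul(-1, Function('k')(161, Mul(Mul(-2, -3), -5)))) = Add(Mul(5, Pow(151, 2)), Mul(-1, Add(Mul(Mul(-2, -3), -5), Mul(73, 161)))) = Add(Mul(5, 22801), Mul(-1, Add(Mul(6, -5), 11753))) = Add(114005, Mul(-1, Add(-30, 11753))) = Add(114005, Mul(-1, 11723)) = Add(114005, -11723) = 102282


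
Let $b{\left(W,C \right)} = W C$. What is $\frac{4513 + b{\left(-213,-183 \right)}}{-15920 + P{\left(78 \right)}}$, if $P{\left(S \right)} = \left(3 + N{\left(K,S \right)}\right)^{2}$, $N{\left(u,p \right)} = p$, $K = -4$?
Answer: $- \frac{43492}{9359} \approx -4.6471$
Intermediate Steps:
$b{\left(W,C \right)} = C W$
$P{\left(S \right)} = \left(3 + S\right)^{2}$
$\frac{4513 + b{\left(-213,-183 \right)}}{-15920 + P{\left(78 \right)}} = \frac{4513 - -38979}{-15920 + \left(3 + 78\right)^{2}} = \frac{4513 + 38979}{-15920 + 81^{2}} = \frac{43492}{-15920 + 6561} = \frac{43492}{-9359} = 43492 \left(- \frac{1}{9359}\right) = - \frac{43492}{9359}$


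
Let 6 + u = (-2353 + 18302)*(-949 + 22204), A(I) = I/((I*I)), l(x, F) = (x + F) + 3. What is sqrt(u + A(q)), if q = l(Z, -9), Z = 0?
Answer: sqrt(12203855598)/6 ≈ 18412.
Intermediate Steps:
l(x, F) = 3 + F + x (l(x, F) = (F + x) + 3 = 3 + F + x)
q = -6 (q = 3 - 9 + 0 = -6)
A(I) = 1/I (A(I) = I/(I**2) = I/I**2 = 1/I)
u = 338995989 (u = -6 + (-2353 + 18302)*(-949 + 22204) = -6 + 15949*21255 = -6 + 338995995 = 338995989)
sqrt(u + A(q)) = sqrt(338995989 + 1/(-6)) = sqrt(338995989 - 1/6) = sqrt(2033975933/6) = sqrt(12203855598)/6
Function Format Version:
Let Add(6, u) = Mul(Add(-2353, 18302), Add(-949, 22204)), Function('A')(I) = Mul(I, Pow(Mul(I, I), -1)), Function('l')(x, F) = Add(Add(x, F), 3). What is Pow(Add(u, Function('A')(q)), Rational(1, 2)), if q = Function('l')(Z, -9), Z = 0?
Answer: Mul(Rational(1, 6), Pow(12203855598, Rational(1, 2))) ≈ 18412.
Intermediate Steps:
Function('l')(x, F) = Add(3, F, x) (Function('l')(x, F) = Add(Add(F, x), 3) = Add(3, F, x))
q = -6 (q = Add(3, -9, 0) = -6)
Function('A')(I) = Pow(I, -1) (Function('A')(I) = Mul(I, Pow(Pow(I, 2), -1)) = Mul(I, Pow(I, -2)) = Pow(I, -1))
u = 338995989 (u = Add(-6, Mul(Add(-2353, 18302), Add(-949, 22204))) = Add(-6, Mul(15949, 21255)) = Add(-6, 338995995) = 338995989)
Pow(Add(u, Function('A')(q)), Rational(1, 2)) = Pow(Add(338995989, Pow(-6, -1)), Rational(1, 2)) = Pow(Add(338995989, Rational(-1, 6)), Rational(1, 2)) = Pow(Rational(2033975933, 6), Rational(1, 2)) = Mul(Rational(1, 6), Pow(12203855598, Rational(1, 2)))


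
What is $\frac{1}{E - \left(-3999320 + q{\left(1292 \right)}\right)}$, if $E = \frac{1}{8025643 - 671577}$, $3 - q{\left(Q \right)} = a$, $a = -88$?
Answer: $\frac{7354066}{29410594015115} \approx 2.5005 \cdot 10^{-7}$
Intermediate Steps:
$q{\left(Q \right)} = 91$ ($q{\left(Q \right)} = 3 - -88 = 3 + 88 = 91$)
$E = \frac{1}{7354066} \approx 1.3598 \cdot 10^{-7}$
$\frac{1}{E - \left(-3999320 + q{\left(1292 \right)}\right)} = \frac{1}{\frac{1}{7354066} + \left(3999320 - 91\right)} = \frac{1}{\frac{1}{7354066} + 3999229} = \frac{1}{\frac{29410594015115}{7354066}} = \frac{7354066}{29410594015115}$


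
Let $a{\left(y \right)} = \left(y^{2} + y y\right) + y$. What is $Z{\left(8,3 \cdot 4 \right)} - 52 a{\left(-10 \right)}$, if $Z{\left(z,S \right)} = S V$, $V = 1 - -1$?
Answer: $-9856$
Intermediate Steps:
$a{\left(y \right)} = y + 2 y^{2}$ ($a{\left(y \right)} = \left(y^{2} + y^{2}\right) + y = 2 y^{2} + y = y + 2 y^{2}$)
$V = 2$ ($V = 1 + 1 = 2$)
$Z{\left(z,S \right)} = 2 S$ ($Z{\left(z,S \right)} = S 2 = 2 S$)
$Z{\left(8,3 \cdot 4 \right)} - 52 a{\left(-10 \right)} = 2 \cdot 3 \cdot 4 - 52 \left(- 10 \left(1 + 2 \left(-10\right)\right)\right) = 2 \cdot 12 - 52 \left(- 10 \left(1 - 20\right)\right) = 24 - 52 \left(\left(-10\right) \left(-19\right)\right) = 24 - 9880 = -9856$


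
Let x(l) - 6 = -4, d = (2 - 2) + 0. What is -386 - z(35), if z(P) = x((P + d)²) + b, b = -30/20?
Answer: -773/2 ≈ -386.50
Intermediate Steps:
d = 0 (d = 0 + 0 = 0)
x(l) = 2 (x(l) = 6 - 4 = 2)
b = -3/2 (b = -30*1/20 = -3/2 ≈ -1.5000)
z(P) = ½ (z(P) = 2 - 3/2 = ½)
-386 - z(35) = -386 - 1*½ = -386 - ½ = -773/2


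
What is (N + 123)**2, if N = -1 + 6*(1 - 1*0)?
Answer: 16384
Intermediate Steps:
N = 5 (N = -1 + 6*(1 + 0) = -1 + 6*1 = -1 + 6 = 5)
(N + 123)**2 = (5 + 123)**2 = 128**2 = 16384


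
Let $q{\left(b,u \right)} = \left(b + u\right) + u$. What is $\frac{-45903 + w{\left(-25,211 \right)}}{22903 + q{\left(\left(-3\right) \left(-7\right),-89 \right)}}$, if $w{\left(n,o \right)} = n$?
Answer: $- \frac{22964}{11373} \approx -2.0192$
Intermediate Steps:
$q{\left(b,u \right)} = b + 2 u$
$\frac{-45903 + w{\left(-25,211 \right)}}{22903 + q{\left(\left(-3\right) \left(-7\right),-89 \right)}} = \frac{-45903 - 25}{22903 + \left(\left(-3\right) \left(-7\right) + 2 \left(-89\right)\right)} = - \frac{45928}{22903 + \left(21 - 178\right)} = - \frac{45928}{22903 - 157} = - \frac{45928}{22746} = \left(-45928\right) \frac{1}{22746} = - \frac{22964}{11373}$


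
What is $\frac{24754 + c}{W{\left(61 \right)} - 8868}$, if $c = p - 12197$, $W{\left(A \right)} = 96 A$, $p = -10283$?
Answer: $- \frac{379}{502} \approx -0.75498$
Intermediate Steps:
$c = -22480$ ($c = -10283 - 12197 = -22480$)
$\frac{24754 + c}{W{\left(61 \right)} - 8868} = \frac{24754 - 22480}{96 \cdot 61 - 8868} = \frac{2274}{5856 - 8868} = \frac{2274}{-3012} = 2274 \left(- \frac{1}{3012}\right) = - \frac{379}{502}$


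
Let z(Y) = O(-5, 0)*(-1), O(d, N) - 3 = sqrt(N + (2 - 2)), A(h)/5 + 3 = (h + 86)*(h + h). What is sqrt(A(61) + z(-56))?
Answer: 2*sqrt(22413) ≈ 299.42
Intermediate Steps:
A(h) = -15 + 10*h*(86 + h) (A(h) = -15 + 5*((h + 86)*(h + h)) = -15 + 5*((86 + h)*(2*h)) = -15 + 5*(2*h*(86 + h)) = -15 + 10*h*(86 + h))
O(d, N) = 3 + sqrt(N) (O(d, N) = 3 + sqrt(N + (2 - 2)) = 3 + sqrt(N + 0) = 3 + sqrt(N))
z(Y) = -3 (z(Y) = (3 + sqrt(0))*(-1) = (3 + 0)*(-1) = 3*(-1) = -3)
sqrt(A(61) + z(-56)) = sqrt((-15 + 10*61**2 + 860*61) - 3) = sqrt((-15 + 10*3721 + 52460) - 3) = sqrt((-15 + 37210 + 52460) - 3) = sqrt(89655 - 3) = sqrt(89652) = 2*sqrt(22413)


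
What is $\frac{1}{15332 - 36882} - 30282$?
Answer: $- \frac{652577101}{21550} \approx -30282.0$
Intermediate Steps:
$\frac{1}{15332 - 36882} - 30282 = \frac{1}{-21550} - 30282 = - \frac{1}{21550} - 30282 = - \frac{652577101}{21550}$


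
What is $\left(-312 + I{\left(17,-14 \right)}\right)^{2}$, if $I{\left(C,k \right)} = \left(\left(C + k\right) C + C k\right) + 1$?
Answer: $248004$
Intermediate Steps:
$I{\left(C,k \right)} = 1 + C k + C \left(C + k\right)$ ($I{\left(C,k \right)} = \left(C \left(C + k\right) + C k\right) + 1 = \left(C k + C \left(C + k\right)\right) + 1 = 1 + C k + C \left(C + k\right)$)
$\left(-312 + I{\left(17,-14 \right)}\right)^{2} = \left(-312 + \left(1 + 17^{2} + 2 \cdot 17 \left(-14\right)\right)\right)^{2} = \left(-312 + \left(1 + 289 - 476\right)\right)^{2} = \left(-312 - 186\right)^{2} = \left(-498\right)^{2} = 248004$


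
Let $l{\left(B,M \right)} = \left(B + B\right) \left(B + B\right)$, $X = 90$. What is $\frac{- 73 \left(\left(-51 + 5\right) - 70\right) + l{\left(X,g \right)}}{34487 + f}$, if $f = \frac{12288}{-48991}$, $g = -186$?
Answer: $\frac{2002164188}{1689540329} \approx 1.185$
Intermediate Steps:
$f = - \frac{12288}{48991}$ ($f = 12288 \left(- \frac{1}{48991}\right) = - \frac{12288}{48991} \approx -0.25082$)
$l{\left(B,M \right)} = 4 B^{2}$ ($l{\left(B,M \right)} = 2 B 2 B = 4 B^{2}$)
$\frac{- 73 \left(\left(-51 + 5\right) - 70\right) + l{\left(X,g \right)}}{34487 + f} = \frac{- 73 \left(\left(-51 + 5\right) - 70\right) + 4 \cdot 90^{2}}{34487 - \frac{12288}{48991}} = \frac{- 73 \left(-46 - 70\right) + 4 \cdot 8100}{\frac{1689540329}{48991}} = \left(\left(-73\right) \left(-116\right) + 32400\right) \frac{48991}{1689540329} = \left(8468 + 32400\right) \frac{48991}{1689540329} = 40868 \cdot \frac{48991}{1689540329} = \frac{2002164188}{1689540329}$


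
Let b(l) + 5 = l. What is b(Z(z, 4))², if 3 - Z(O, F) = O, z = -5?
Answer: 9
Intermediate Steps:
Z(O, F) = 3 - O
b(l) = -5 + l
b(Z(z, 4))² = (-5 + (3 - 1*(-5)))² = (-5 + (3 + 5))² = (-5 + 8)² = 3² = 9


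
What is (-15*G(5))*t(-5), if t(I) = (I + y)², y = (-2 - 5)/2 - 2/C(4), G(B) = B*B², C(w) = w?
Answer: -151875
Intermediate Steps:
G(B) = B³
y = -4 (y = (-2 - 5)/2 - 2/4 = -7*½ - 2*¼ = -7/2 - ½ = -4)
t(I) = (-4 + I)² (t(I) = (I - 4)² = (-4 + I)²)
(-15*G(5))*t(-5) = (-15*5³)*(4 - 1*(-5))² = (-15*125)*(4 + 5)² = -1875*9² = -1875*81 = -151875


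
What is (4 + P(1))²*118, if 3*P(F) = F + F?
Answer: 23128/9 ≈ 2569.8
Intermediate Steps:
P(F) = 2*F/3 (P(F) = (F + F)/3 = (2*F)/3 = 2*F/3)
(4 + P(1))²*118 = (4 + (⅔)*1)²*118 = (4 + ⅔)²*118 = (14/3)²*118 = (196/9)*118 = 23128/9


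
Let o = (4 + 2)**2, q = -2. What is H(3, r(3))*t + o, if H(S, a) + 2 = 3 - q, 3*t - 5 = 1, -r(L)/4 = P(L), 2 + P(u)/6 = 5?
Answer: 42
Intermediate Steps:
P(u) = 18 (P(u) = -12 + 6*5 = -12 + 30 = 18)
o = 36 (o = 6**2 = 36)
r(L) = -72 (r(L) = -4*18 = -72)
t = 2 (t = 5/3 + (1/3)*1 = 5/3 + 1/3 = 2)
H(S, a) = 3 (H(S, a) = -2 + (3 - 1*(-2)) = -2 + (3 + 2) = -2 + 5 = 3)
H(3, r(3))*t + o = 3*2 + 36 = 6 + 36 = 42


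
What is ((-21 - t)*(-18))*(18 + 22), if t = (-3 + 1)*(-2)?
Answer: 18000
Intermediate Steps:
t = 4 (t = -2*(-2) = 4)
((-21 - t)*(-18))*(18 + 22) = ((-21 - 1*4)*(-18))*(18 + 22) = ((-21 - 4)*(-18))*40 = -25*(-18)*40 = 450*40 = 18000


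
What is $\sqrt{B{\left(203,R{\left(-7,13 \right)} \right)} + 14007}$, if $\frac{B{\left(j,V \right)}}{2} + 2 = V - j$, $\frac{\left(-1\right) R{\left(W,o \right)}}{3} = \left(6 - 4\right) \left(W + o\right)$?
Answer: $5 \sqrt{541} \approx 116.3$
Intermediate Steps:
$R{\left(W,o \right)} = - 6 W - 6 o$ ($R{\left(W,o \right)} = - 3 \left(6 - 4\right) \left(W + o\right) = - 3 \cdot 2 \left(W + o\right) = - 3 \left(2 W + 2 o\right) = - 6 W - 6 o$)
$B{\left(j,V \right)} = -4 - 2 j + 2 V$ ($B{\left(j,V \right)} = -4 + 2 \left(V - j\right) = -4 + \left(- 2 j + 2 V\right) = -4 - 2 j + 2 V$)
$\sqrt{B{\left(203,R{\left(-7,13 \right)} \right)} + 14007} = \sqrt{\left(-4 - 406 + 2 \left(\left(-6\right) \left(-7\right) - 78\right)\right) + 14007} = \sqrt{\left(-4 - 406 + 2 \left(42 - 78\right)\right) + 14007} = \sqrt{\left(-4 - 406 + 2 \left(-36\right)\right) + 14007} = \sqrt{\left(-4 - 406 - 72\right) + 14007} = \sqrt{-482 + 14007} = \sqrt{13525} = 5 \sqrt{541}$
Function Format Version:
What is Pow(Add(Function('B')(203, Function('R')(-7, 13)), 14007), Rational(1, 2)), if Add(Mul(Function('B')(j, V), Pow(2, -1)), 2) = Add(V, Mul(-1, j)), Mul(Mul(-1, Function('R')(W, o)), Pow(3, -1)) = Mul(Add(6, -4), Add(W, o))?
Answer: Mul(5, Pow(541, Rational(1, 2))) ≈ 116.30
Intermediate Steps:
Function('R')(W, o) = Add(Mul(-6, W), Mul(-6, o)) (Function('R')(W, o) = Mul(-3, Mul(Add(6, -4), Add(W, o))) = Mul(-3, Mul(2, Add(W, o))) = Mul(-3, Add(Mul(2, W), Mul(2, o))) = Add(Mul(-6, W), Mul(-6, o)))
Function('B')(j, V) = Add(-4, Mul(-2, j), Mul(2, V)) (Function('B')(j, V) = Add(-4, Mul(2, Add(V, Mul(-1, j)))) = Add(-4, Add(Mul(-2, j), Mul(2, V))) = Add(-4, Mul(-2, j), Mul(2, V)))
Pow(Add(Function('B')(203, Function('R')(-7, 13)), 14007), Rational(1, 2)) = Pow(Add(Add(-4, Mul(-2, 203), Mul(2, Add(Mul(-6, -7), Mul(-6, 13)))), 14007), Rational(1, 2)) = Pow(Add(Add(-4, -406, Mul(2, Add(42, -78))), 14007), Rational(1, 2)) = Pow(Add(Add(-4, -406, Mul(2, -36)), 14007), Rational(1, 2)) = Pow(Add(Add(-4, -406, -72), 14007), Rational(1, 2)) = Pow(Add(-482, 14007), Rational(1, 2)) = Pow(13525, Rational(1, 2)) = Mul(5, Pow(541, Rational(1, 2)))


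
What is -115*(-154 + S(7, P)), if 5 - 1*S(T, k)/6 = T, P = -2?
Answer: 19090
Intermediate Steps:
S(T, k) = 30 - 6*T
-115*(-154 + S(7, P)) = -115*(-154 + (30 - 6*7)) = -115*(-154 + (30 - 42)) = -115*(-154 - 12) = -115*(-166) = 19090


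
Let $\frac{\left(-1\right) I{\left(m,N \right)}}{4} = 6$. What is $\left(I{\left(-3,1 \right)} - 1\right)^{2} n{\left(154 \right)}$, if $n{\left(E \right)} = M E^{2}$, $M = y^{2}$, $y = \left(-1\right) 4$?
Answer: $237160000$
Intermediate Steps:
$I{\left(m,N \right)} = -24$ ($I{\left(m,N \right)} = \left(-4\right) 6 = -24$)
$y = -4$
$M = 16$ ($M = \left(-4\right)^{2} = 16$)
$n{\left(E \right)} = 16 E^{2}$
$\left(I{\left(-3,1 \right)} - 1\right)^{2} n{\left(154 \right)} = \left(-24 - 1\right)^{2} \cdot 16 \cdot 154^{2} = \left(-25\right)^{2} \cdot 16 \cdot 23716 = 625 \cdot 379456 = 237160000$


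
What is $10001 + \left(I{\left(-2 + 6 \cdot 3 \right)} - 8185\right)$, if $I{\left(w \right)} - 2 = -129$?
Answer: $1689$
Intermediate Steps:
$I{\left(w \right)} = -127$ ($I{\left(w \right)} = 2 - 129 = -127$)
$10001 + \left(I{\left(-2 + 6 \cdot 3 \right)} - 8185\right) = 10001 - 8312 = 1689$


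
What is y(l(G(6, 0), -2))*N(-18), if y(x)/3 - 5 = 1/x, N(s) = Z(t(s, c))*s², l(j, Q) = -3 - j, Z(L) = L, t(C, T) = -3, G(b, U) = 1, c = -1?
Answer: -13851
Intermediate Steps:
N(s) = -3*s²
y(x) = 15 + 3/x
y(l(G(6, 0), -2))*N(-18) = (15 + 3/(-3 - 1*1))*(-3*(-18)²) = (15 + 3/(-3 - 1))*(-3*324) = (15 + 3/(-4))*(-972) = (15 + 3*(-¼))*(-972) = (15 - ¾)*(-972) = (57/4)*(-972) = -13851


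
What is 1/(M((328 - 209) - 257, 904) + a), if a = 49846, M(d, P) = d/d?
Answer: 1/49847 ≈ 2.0061e-5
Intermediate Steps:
M(d, P) = 1
1/(M((328 - 209) - 257, 904) + a) = 1/(1 + 49846) = 1/49847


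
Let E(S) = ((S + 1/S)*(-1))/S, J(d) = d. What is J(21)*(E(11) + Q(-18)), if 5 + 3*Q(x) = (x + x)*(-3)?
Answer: 84679/121 ≈ 699.83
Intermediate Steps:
Q(x) = -5/3 - 2*x (Q(x) = -5/3 + ((x + x)*(-3))/3 = -5/3 + ((2*x)*(-3))/3 = -5/3 + (-6*x)/3 = -5/3 - 2*x)
E(S) = (-S - 1/S)/S
J(21)*(E(11) + Q(-18)) = 21*((-1 - 1/11**2) + (-5/3 - 2*(-18))) = 21*((-1 - 1*1/121) + (-5/3 + 36)) = 21*((-1 - 1/121) + 103/3) = 21*(-122/121 + 103/3) = 21*(12097/363) = 84679/121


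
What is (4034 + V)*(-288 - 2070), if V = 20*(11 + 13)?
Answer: -10644012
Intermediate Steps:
V = 480 (V = 20*24 = 480)
(4034 + V)*(-288 - 2070) = (4034 + 480)*(-288 - 2070) = 4514*(-2358) = -10644012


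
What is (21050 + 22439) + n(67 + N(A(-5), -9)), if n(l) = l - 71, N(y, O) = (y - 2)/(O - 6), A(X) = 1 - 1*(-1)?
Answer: 43485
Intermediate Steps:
A(X) = 2 (A(X) = 1 + 1 = 2)
N(y, O) = (-2 + y)/(-6 + O)
n(l) = -71 + l
(21050 + 22439) + n(67 + N(A(-5), -9)) = (21050 + 22439) + (-71 + (67 + (-2 + 2)/(-6 - 9))) = 43489 + (-71 + (67 + 0/(-15))) = 43489 + (-71 + (67 - 1/15*0)) = 43489 + (-71 + (67 + 0)) = 43489 + (-71 + 67) = 43489 - 4 = 43485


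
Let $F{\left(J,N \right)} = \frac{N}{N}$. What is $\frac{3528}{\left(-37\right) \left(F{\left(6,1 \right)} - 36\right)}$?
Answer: $\frac{504}{185} \approx 2.7243$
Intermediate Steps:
$F{\left(J,N \right)} = 1$
$\frac{3528}{\left(-37\right) \left(F{\left(6,1 \right)} - 36\right)} = \frac{3528}{\left(-37\right) \left(1 - 36\right)} = \frac{3528}{\left(-37\right) \left(-35\right)} = \frac{3528}{1295} = 3528 \cdot \frac{1}{1295} = \frac{504}{185}$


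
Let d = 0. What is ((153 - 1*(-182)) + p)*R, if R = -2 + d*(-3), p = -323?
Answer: -24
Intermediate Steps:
R = -2 (R = -2 + 0*(-3) = -2 + 0 = -2)
((153 - 1*(-182)) + p)*R = ((153 - 1*(-182)) - 323)*(-2) = ((153 + 182) - 323)*(-2) = (335 - 323)*(-2) = 12*(-2) = -24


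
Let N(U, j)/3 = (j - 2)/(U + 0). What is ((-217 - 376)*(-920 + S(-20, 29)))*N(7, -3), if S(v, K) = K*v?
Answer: -13342500/7 ≈ -1.9061e+6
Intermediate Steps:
N(U, j) = 3*(-2 + j)/U (N(U, j) = 3*((j - 2)/(U + 0)) = 3*((-2 + j)/U) = 3*(-2 + j)/U)
((-217 - 376)*(-920 + S(-20, 29)))*N(7, -3) = ((-217 - 376)*(-920 + 29*(-20)))*(3*(-2 - 3)/7) = (-593*(-920 - 580))*(3*(1/7)*(-5)) = -593*(-1500)*(-15/7) = 889500*(-15/7) = -13342500/7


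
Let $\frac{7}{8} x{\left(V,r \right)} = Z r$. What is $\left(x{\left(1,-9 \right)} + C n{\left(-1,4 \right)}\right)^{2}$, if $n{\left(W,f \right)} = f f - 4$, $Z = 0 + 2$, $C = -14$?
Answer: $\frac{1742400}{49} \approx 35559.0$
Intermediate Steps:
$Z = 2$
$n{\left(W,f \right)} = -4 + f^{2}$ ($n{\left(W,f \right)} = f^{2} - 4 = -4 + f^{2}$)
$x{\left(V,r \right)} = \frac{16 r}{7}$ ($x{\left(V,r \right)} = \frac{8 \cdot 2 r}{7} = \frac{16 r}{7}$)
$\left(x{\left(1,-9 \right)} + C n{\left(-1,4 \right)}\right)^{2} = \left(\frac{16}{7} \left(-9\right) - 14 \left(-4 + 4^{2}\right)\right)^{2} = \left(- \frac{144}{7} - 14 \left(-4 + 16\right)\right)^{2} = \left(- \frac{144}{7} - 168\right)^{2} = \left(- \frac{1320}{7}\right)^{2} = \frac{1742400}{49}$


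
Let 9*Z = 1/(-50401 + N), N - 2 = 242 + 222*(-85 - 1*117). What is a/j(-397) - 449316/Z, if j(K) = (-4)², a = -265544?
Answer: 768338414495/2 ≈ 3.8417e+11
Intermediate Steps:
N = -44600 (N = 2 + (242 + 222*(-85 - 1*117)) = 2 + (242 + 222*(-85 - 117)) = 2 + (242 + 222*(-202)) = 2 + (242 - 44844) = 2 - 44602 = -44600)
Z = -1/855009 (Z = 1/(9*(-50401 - 44600)) = (⅑)/(-95001) = (⅑)*(-1/95001) = -1/855009 ≈ -1.1696e-6)
j(K) = 16
a/j(-397) - 449316/Z = -265544/16 - 449316/(-1/855009) = -265544*1/16 - 449316*(-855009) = -33193/2 + 384169223844 = 768338414495/2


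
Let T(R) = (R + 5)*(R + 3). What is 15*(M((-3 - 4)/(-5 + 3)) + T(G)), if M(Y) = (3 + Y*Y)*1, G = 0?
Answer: 1815/4 ≈ 453.75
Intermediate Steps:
M(Y) = 3 + Y² (M(Y) = (3 + Y²)*1 = 3 + Y²)
T(R) = (3 + R)*(5 + R) (T(R) = (5 + R)*(3 + R) = (3 + R)*(5 + R))
15*(M((-3 - 4)/(-5 + 3)) + T(G)) = 15*((3 + ((-3 - 4)/(-5 + 3))²) + (15 + 0² + 8*0)) = 15*((3 + (-7/(-2))²) + (15 + 0 + 0)) = 15*((3 + (-7*(-½))²) + 15) = 15*((3 + (7/2)²) + 15) = 15*((3 + 49/4) + 15) = 15*(61/4 + 15) = 15*(121/4) = 1815/4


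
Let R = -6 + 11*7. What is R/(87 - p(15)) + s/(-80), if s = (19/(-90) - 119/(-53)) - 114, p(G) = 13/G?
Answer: 274107871/123256800 ≈ 2.2239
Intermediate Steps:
s = -534077/4770 (s = (19*(-1/90) - 119*(-1/53)) - 114 = (-19/90 + 119/53) - 114 = 9703/4770 - 114 = -534077/4770 ≈ -111.97)
R = 71 (R = -6 + 77 = 71)
R/(87 - p(15)) + s/(-80) = 71/(87 - 13/15) - 534077/4770/(-80) = 71/(87 - 13/15) - 534077/4770*(-1/80) = 71/(87 - 1*13/15) + 534077/381600 = 71/(87 - 13/15) + 534077/381600 = 71/(1292/15) + 534077/381600 = 71*(15/1292) + 534077/381600 = 1065/1292 + 534077/381600 = 274107871/123256800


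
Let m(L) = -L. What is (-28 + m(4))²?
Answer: 1024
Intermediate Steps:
(-28 + m(4))² = (-28 - 1*4)² = (-28 - 4)² = (-32)² = 1024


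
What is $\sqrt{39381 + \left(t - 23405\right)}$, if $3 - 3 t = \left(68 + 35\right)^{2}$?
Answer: $\frac{\sqrt{111966}}{3} \approx 111.54$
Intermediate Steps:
$t = - \frac{10606}{3}$ ($t = 1 - \frac{\left(68 + 35\right)^{2}}{3} = 1 - \frac{103^{2}}{3} = 1 - \frac{10609}{3} = - \frac{10606}{3} \approx -3535.3$)
$\sqrt{39381 + \left(t - 23405\right)} = \sqrt{39381 - \frac{80821}{3}} = \sqrt{\frac{37322}{3}} = \frac{\sqrt{111966}}{3}$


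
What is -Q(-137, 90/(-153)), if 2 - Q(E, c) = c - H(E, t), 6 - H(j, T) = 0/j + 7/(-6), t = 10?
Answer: -995/102 ≈ -9.7549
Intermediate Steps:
H(j, T) = 43/6 (H(j, T) = 6 - (0/j + 7/(-6)) = 6 - (0 + 7*(-⅙)) = 6 - (0 - 7/6) = 6 - 1*(-7/6) = 6 + 7/6 = 43/6)
Q(E, c) = 55/6 - c (Q(E, c) = 2 - (c - 1*43/6) = 2 - (c - 43/6) = 2 - (-43/6 + c) = 2 + (43/6 - c) = 55/6 - c)
-Q(-137, 90/(-153)) = -(55/6 - 90/(-153)) = -(55/6 - 90*(-1)/153) = -(55/6 - 1*(-10/17)) = -(55/6 + 10/17) = -1*995/102 = -995/102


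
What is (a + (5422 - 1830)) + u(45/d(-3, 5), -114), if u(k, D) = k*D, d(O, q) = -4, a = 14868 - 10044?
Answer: 19397/2 ≈ 9698.5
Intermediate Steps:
a = 4824
u(k, D) = D*k
(a + (5422 - 1830)) + u(45/d(-3, 5), -114) = (4824 + (5422 - 1830)) - 5130/(-4) = (4824 + 3592) - 5130*(-1)/4 = 8416 - 114*(-45/4) = 8416 + 2565/2 = 19397/2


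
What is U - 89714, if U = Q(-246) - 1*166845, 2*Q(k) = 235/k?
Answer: -126227263/492 ≈ -2.5656e+5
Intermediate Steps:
Q(k) = 235/(2*k) (Q(k) = (235/k)/2 = 235/(2*k))
U = -82087975/492 (U = (235/2)/(-246) - 1*166845 = (235/2)*(-1/246) - 166845 = -235/492 - 166845 = -82087975/492 ≈ -1.6685e+5)
U - 89714 = -82087975/492 - 89714 = -126227263/492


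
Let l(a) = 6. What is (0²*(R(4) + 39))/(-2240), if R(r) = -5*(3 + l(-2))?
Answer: 0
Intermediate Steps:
R(r) = -45 (R(r) = -5*(3 + 6) = -5*9 = -45)
(0²*(R(4) + 39))/(-2240) = (0²*(-45 + 39))/(-2240) = (0*(-6))*(-1/2240) = 0*(-1/2240) = 0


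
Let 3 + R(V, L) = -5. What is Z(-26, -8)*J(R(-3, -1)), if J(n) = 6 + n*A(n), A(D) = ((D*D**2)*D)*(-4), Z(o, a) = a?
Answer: -1048624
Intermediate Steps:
A(D) = -4*D**4 (A(D) = (D**3*D)*(-4) = D**4*(-4) = -4*D**4)
R(V, L) = -8 (R(V, L) = -3 - 5 = -8)
J(n) = 6 - 4*n**5 (J(n) = 6 + n*(-4*n**4) = 6 - 4*n**5)
Z(-26, -8)*J(R(-3, -1)) = -8*(6 - 4*(-8)**5) = -8*(6 - 4*(-32768)) = -8*(6 + 131072) = -8*131078 = -1048624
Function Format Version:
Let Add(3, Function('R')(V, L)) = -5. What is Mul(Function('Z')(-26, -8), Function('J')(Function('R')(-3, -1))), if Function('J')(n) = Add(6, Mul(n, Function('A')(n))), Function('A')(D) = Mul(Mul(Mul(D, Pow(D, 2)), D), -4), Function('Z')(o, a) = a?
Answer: -1048624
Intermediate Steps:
Function('A')(D) = Mul(-4, Pow(D, 4)) (Function('A')(D) = Mul(Mul(Pow(D, 3), D), -4) = Mul(Pow(D, 4), -4) = Mul(-4, Pow(D, 4)))
Function('R')(V, L) = -8 (Function('R')(V, L) = Add(-3, -5) = -8)
Function('J')(n) = Add(6, Mul(-4, Pow(n, 5))) (Function('J')(n) = Add(6, Mul(n, Mul(-4, Pow(n, 4)))) = Add(6, Mul(-4, Pow(n, 5))))
Mul(Function('Z')(-26, -8), Function('J')(Function('R')(-3, -1))) = Mul(-8, Add(6, Mul(-4, Pow(-8, 5)))) = Mul(-8, Add(6, Mul(-4, -32768))) = Mul(-8, Add(6, 131072)) = Mul(-8, 131078) = -1048624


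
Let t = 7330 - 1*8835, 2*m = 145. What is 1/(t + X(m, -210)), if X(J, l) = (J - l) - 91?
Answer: -2/2627 ≈ -0.00076132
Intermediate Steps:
m = 145/2 (m = (½)*145 = 145/2 ≈ 72.500)
X(J, l) = -91 + J - l
t = -1505 (t = 7330 - 8835 = -1505)
1/(t + X(m, -210)) = 1/(-1505 + (-91 + 145/2 - 1*(-210))) = 1/(-1505 + (-91 + 145/2 + 210)) = 1/(-1505 + 383/2) = 1/(-2627/2) = -2/2627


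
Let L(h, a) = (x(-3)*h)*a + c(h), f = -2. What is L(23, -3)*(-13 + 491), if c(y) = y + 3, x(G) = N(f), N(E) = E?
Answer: 78392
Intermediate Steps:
x(G) = -2
c(y) = 3 + y
L(h, a) = 3 + h - 2*a*h (L(h, a) = (-2*h)*a + (3 + h) = -2*a*h + (3 + h) = 3 + h - 2*a*h)
L(23, -3)*(-13 + 491) = (3 + 23 - 2*(-3)*23)*(-13 + 491) = (3 + 23 + 138)*478 = 164*478 = 78392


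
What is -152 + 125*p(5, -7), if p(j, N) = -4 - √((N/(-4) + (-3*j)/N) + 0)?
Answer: -652 - 125*√763/14 ≈ -898.63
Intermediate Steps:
p(j, N) = -4 - √(-N/4 - 3*j/N) (p(j, N) = -4 - √((N*(-¼) - 3*j/N) + 0) = -4 - √((-N/4 - 3*j/N) + 0) = -4 - √(-N/4 - 3*j/N))
-152 + 125*p(5, -7) = -152 + 125*(-4 - √(-1*(-7) - 12*5/(-7))/2) = -152 + 125*(-4 - √(7 - 12*5*(-⅐))/2) = -152 + 125*(-4 - √(7 + 60/7)/2) = -152 + 125*(-4 - √763/14) = -152 + (-500 - 125*√763/14) = -652 - 125*√763/14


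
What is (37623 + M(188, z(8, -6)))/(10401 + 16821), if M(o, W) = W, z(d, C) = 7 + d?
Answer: 6273/4537 ≈ 1.3826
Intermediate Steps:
(37623 + M(188, z(8, -6)))/(10401 + 16821) = (37623 + (7 + 8))/(10401 + 16821) = (37623 + 15)/27222 = 37638*(1/27222) = 6273/4537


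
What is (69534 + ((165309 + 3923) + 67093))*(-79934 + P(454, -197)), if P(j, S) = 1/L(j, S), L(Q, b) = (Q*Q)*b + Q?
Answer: -992717976873385647/40604398 ≈ -2.4449e+10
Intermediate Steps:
L(Q, b) = Q + b*Q² (L(Q, b) = Q²*b + Q = b*Q² + Q = Q + b*Q²)
P(j, S) = 1/(j*(1 + S*j)) (P(j, S) = 1/(j*(1 + j*S)) = 1/(j*(1 + S*j)))
(69534 + ((165309 + 3923) + 67093))*(-79934 + P(454, -197)) = (69534 + ((165309 + 3923) + 67093))*(-79934 + 1/(454*(1 - 197*454))) = (69534 + (169232 + 67093))*(-79934 + 1/(454*(1 - 89438))) = (69534 + 236325)*(-79934 + (1/454)/(-89437)) = 305859*(-79934 + (1/454)*(-1/89437)) = 305859*(-79934 - 1/40604398) = 305859*(-3245671949733/40604398) = -992717976873385647/40604398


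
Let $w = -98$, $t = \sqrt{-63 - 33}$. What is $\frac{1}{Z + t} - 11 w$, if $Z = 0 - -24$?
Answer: $\frac{30185}{28} - \frac{i \sqrt{6}}{168} \approx 1078.0 - 0.01458 i$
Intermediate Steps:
$t = 4 i \sqrt{6}$ ($t = \sqrt{-96} = 4 i \sqrt{6} \approx 9.798 i$)
$Z = 24$ ($Z = 0 + 24 = 24$)
$\frac{1}{Z + t} - 11 w = \frac{1}{24 + 4 i \sqrt{6}} - -1078 = \frac{1}{24 + 4 i \sqrt{6}} + 1078 = 1078 + \frac{1}{24 + 4 i \sqrt{6}}$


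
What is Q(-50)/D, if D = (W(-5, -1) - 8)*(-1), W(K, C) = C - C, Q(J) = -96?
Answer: -12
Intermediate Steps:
W(K, C) = 0
D = 8 (D = (0 - 8)*(-1) = -8*(-1) = 8)
Q(-50)/D = -96/8 = -96*1/8 = -12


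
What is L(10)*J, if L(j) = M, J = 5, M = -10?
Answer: -50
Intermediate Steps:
L(j) = -10
L(10)*J = -10*5 = -50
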